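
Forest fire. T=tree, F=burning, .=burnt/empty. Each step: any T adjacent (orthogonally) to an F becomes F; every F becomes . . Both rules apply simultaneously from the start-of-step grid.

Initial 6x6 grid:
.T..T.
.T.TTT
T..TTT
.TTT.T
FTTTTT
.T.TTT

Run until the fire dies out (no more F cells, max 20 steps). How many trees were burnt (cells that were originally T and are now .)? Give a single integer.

Step 1: +1 fires, +1 burnt (F count now 1)
Step 2: +3 fires, +1 burnt (F count now 3)
Step 3: +2 fires, +3 burnt (F count now 2)
Step 4: +3 fires, +2 burnt (F count now 3)
Step 5: +3 fires, +3 burnt (F count now 3)
Step 6: +4 fires, +3 burnt (F count now 4)
Step 7: +2 fires, +4 burnt (F count now 2)
Step 8: +2 fires, +2 burnt (F count now 2)
Step 9: +0 fires, +2 burnt (F count now 0)
Fire out after step 9
Initially T: 23, now '.': 33
Total burnt (originally-T cells now '.'): 20

Answer: 20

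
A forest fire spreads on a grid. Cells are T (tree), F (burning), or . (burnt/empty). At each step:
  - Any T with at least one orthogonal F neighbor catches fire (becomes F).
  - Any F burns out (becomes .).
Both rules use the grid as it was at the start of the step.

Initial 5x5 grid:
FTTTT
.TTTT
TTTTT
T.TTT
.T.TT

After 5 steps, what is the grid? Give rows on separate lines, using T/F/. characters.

Step 1: 1 trees catch fire, 1 burn out
  .FTTT
  .TTTT
  TTTTT
  T.TTT
  .T.TT
Step 2: 2 trees catch fire, 1 burn out
  ..FTT
  .FTTT
  TTTTT
  T.TTT
  .T.TT
Step 3: 3 trees catch fire, 2 burn out
  ...FT
  ..FTT
  TFTTT
  T.TTT
  .T.TT
Step 4: 4 trees catch fire, 3 burn out
  ....F
  ...FT
  F.FTT
  T.TTT
  .T.TT
Step 5: 4 trees catch fire, 4 burn out
  .....
  ....F
  ...FT
  F.FTT
  .T.TT

.....
....F
...FT
F.FTT
.T.TT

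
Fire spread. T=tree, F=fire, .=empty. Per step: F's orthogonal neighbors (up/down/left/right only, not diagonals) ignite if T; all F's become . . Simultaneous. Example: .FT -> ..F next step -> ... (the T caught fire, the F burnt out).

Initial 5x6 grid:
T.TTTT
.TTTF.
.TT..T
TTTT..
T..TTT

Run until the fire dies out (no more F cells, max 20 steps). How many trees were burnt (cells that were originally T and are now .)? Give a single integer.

Answer: 17

Derivation:
Step 1: +2 fires, +1 burnt (F count now 2)
Step 2: +3 fires, +2 burnt (F count now 3)
Step 3: +3 fires, +3 burnt (F count now 3)
Step 4: +2 fires, +3 burnt (F count now 2)
Step 5: +2 fires, +2 burnt (F count now 2)
Step 6: +2 fires, +2 burnt (F count now 2)
Step 7: +2 fires, +2 burnt (F count now 2)
Step 8: +1 fires, +2 burnt (F count now 1)
Step 9: +0 fires, +1 burnt (F count now 0)
Fire out after step 9
Initially T: 19, now '.': 28
Total burnt (originally-T cells now '.'): 17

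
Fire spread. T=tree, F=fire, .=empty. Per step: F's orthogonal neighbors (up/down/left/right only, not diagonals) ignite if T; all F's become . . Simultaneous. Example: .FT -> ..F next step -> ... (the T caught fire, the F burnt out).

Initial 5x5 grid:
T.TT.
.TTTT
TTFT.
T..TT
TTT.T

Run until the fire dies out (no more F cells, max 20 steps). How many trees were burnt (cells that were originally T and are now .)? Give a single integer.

Answer: 16

Derivation:
Step 1: +3 fires, +1 burnt (F count now 3)
Step 2: +5 fires, +3 burnt (F count now 5)
Step 3: +4 fires, +5 burnt (F count now 4)
Step 4: +2 fires, +4 burnt (F count now 2)
Step 5: +1 fires, +2 burnt (F count now 1)
Step 6: +1 fires, +1 burnt (F count now 1)
Step 7: +0 fires, +1 burnt (F count now 0)
Fire out after step 7
Initially T: 17, now '.': 24
Total burnt (originally-T cells now '.'): 16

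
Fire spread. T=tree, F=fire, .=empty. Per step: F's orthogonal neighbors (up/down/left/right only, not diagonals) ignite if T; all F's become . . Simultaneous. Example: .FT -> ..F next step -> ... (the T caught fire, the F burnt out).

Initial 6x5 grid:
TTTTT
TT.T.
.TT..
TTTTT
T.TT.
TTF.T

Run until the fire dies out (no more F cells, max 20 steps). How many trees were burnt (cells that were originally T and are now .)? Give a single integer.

Answer: 20

Derivation:
Step 1: +2 fires, +1 burnt (F count now 2)
Step 2: +3 fires, +2 burnt (F count now 3)
Step 3: +4 fires, +3 burnt (F count now 4)
Step 4: +3 fires, +4 burnt (F count now 3)
Step 5: +1 fires, +3 burnt (F count now 1)
Step 6: +2 fires, +1 burnt (F count now 2)
Step 7: +2 fires, +2 burnt (F count now 2)
Step 8: +1 fires, +2 burnt (F count now 1)
Step 9: +2 fires, +1 burnt (F count now 2)
Step 10: +0 fires, +2 burnt (F count now 0)
Fire out after step 10
Initially T: 21, now '.': 29
Total burnt (originally-T cells now '.'): 20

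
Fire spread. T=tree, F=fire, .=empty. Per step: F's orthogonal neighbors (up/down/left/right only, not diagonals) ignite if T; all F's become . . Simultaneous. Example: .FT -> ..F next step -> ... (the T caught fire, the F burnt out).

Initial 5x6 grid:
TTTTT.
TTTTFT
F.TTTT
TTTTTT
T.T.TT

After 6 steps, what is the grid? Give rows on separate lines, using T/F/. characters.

Step 1: 6 trees catch fire, 2 burn out
  TTTTF.
  FTTF.F
  ..TTFT
  FTTTTT
  T.T.TT
Step 2: 9 trees catch fire, 6 burn out
  FTTF..
  .FF...
  ..TF.F
  .FTTFT
  F.T.TT
Step 3: 7 trees catch fire, 9 burn out
  .FF...
  ......
  ..F...
  ..FF.F
  ..T.FT
Step 4: 2 trees catch fire, 7 burn out
  ......
  ......
  ......
  ......
  ..F..F
Step 5: 0 trees catch fire, 2 burn out
  ......
  ......
  ......
  ......
  ......
Step 6: 0 trees catch fire, 0 burn out
  ......
  ......
  ......
  ......
  ......

......
......
......
......
......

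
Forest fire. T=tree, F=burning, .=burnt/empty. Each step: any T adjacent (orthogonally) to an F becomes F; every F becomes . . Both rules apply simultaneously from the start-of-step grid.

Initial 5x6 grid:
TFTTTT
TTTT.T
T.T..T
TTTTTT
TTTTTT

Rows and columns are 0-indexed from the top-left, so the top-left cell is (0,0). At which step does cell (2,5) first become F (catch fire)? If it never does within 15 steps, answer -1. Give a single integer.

Step 1: cell (2,5)='T' (+3 fires, +1 burnt)
Step 2: cell (2,5)='T' (+3 fires, +3 burnt)
Step 3: cell (2,5)='T' (+4 fires, +3 burnt)
Step 4: cell (2,5)='T' (+3 fires, +4 burnt)
Step 5: cell (2,5)='T' (+5 fires, +3 burnt)
Step 6: cell (2,5)='F' (+4 fires, +5 burnt)
  -> target ignites at step 6
Step 7: cell (2,5)='.' (+2 fires, +4 burnt)
Step 8: cell (2,5)='.' (+1 fires, +2 burnt)
Step 9: cell (2,5)='.' (+0 fires, +1 burnt)
  fire out at step 9

6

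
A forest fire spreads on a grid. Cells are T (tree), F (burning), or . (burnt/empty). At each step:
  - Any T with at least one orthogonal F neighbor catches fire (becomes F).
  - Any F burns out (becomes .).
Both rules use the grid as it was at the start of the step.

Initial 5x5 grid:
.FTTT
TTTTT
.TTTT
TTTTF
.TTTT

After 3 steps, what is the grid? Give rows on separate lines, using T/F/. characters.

Step 1: 5 trees catch fire, 2 burn out
  ..FTT
  TFTTT
  .TTTF
  TTTF.
  .TTTF
Step 2: 8 trees catch fire, 5 burn out
  ...FT
  F.FTF
  .FTF.
  TTF..
  .TTF.
Step 3: 5 trees catch fire, 8 burn out
  ....F
  ...F.
  ..F..
  TF...
  .TF..

....F
...F.
..F..
TF...
.TF..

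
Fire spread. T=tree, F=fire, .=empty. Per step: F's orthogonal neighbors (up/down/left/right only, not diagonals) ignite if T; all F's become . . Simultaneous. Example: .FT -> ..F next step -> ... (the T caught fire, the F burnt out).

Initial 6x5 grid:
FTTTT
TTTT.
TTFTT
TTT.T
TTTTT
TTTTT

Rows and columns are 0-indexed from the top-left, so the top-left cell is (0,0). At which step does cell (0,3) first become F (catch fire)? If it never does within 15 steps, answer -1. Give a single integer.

Step 1: cell (0,3)='T' (+6 fires, +2 burnt)
Step 2: cell (0,3)='T' (+7 fires, +6 burnt)
Step 3: cell (0,3)='F' (+6 fires, +7 burnt)
  -> target ignites at step 3
Step 4: cell (0,3)='.' (+5 fires, +6 burnt)
Step 5: cell (0,3)='.' (+2 fires, +5 burnt)
Step 6: cell (0,3)='.' (+0 fires, +2 burnt)
  fire out at step 6

3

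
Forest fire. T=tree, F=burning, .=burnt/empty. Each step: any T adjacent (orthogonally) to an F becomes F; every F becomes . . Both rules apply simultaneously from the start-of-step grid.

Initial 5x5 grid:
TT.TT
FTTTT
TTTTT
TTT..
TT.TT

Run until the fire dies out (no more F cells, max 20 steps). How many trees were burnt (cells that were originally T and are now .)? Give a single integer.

Step 1: +3 fires, +1 burnt (F count now 3)
Step 2: +4 fires, +3 burnt (F count now 4)
Step 3: +4 fires, +4 burnt (F count now 4)
Step 4: +5 fires, +4 burnt (F count now 5)
Step 5: +2 fires, +5 burnt (F count now 2)
Step 6: +0 fires, +2 burnt (F count now 0)
Fire out after step 6
Initially T: 20, now '.': 23
Total burnt (originally-T cells now '.'): 18

Answer: 18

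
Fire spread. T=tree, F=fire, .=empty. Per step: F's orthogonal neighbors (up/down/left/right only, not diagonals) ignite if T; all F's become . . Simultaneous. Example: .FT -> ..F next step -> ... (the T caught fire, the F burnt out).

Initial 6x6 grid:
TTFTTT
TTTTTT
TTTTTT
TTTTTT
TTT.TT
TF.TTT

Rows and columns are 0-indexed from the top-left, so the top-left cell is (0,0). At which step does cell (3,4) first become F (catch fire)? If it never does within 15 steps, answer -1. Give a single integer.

Step 1: cell (3,4)='T' (+5 fires, +2 burnt)
Step 2: cell (3,4)='T' (+8 fires, +5 burnt)
Step 3: cell (3,4)='T' (+7 fires, +8 burnt)
Step 4: cell (3,4)='T' (+4 fires, +7 burnt)
Step 5: cell (3,4)='F' (+2 fires, +4 burnt)
  -> target ignites at step 5
Step 6: cell (3,4)='.' (+2 fires, +2 burnt)
Step 7: cell (3,4)='.' (+2 fires, +2 burnt)
Step 8: cell (3,4)='.' (+2 fires, +2 burnt)
Step 9: cell (3,4)='.' (+0 fires, +2 burnt)
  fire out at step 9

5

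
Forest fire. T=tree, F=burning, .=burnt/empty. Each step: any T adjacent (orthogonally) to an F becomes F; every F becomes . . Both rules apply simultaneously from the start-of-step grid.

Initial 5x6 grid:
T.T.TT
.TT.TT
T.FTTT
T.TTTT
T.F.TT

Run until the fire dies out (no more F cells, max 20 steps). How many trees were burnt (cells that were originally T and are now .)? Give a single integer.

Step 1: +3 fires, +2 burnt (F count now 3)
Step 2: +4 fires, +3 burnt (F count now 4)
Step 3: +3 fires, +4 burnt (F count now 3)
Step 4: +4 fires, +3 burnt (F count now 4)
Step 5: +2 fires, +4 burnt (F count now 2)
Step 6: +0 fires, +2 burnt (F count now 0)
Fire out after step 6
Initially T: 20, now '.': 26
Total burnt (originally-T cells now '.'): 16

Answer: 16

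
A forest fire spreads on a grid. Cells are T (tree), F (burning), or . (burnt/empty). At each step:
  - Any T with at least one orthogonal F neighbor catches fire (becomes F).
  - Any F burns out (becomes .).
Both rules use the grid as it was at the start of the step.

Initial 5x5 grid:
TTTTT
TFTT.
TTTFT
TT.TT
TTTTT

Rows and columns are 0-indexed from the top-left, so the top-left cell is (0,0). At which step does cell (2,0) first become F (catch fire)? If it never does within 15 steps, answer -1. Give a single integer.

Step 1: cell (2,0)='T' (+8 fires, +2 burnt)
Step 2: cell (2,0)='F' (+7 fires, +8 burnt)
  -> target ignites at step 2
Step 3: cell (2,0)='.' (+5 fires, +7 burnt)
Step 4: cell (2,0)='.' (+1 fires, +5 burnt)
Step 5: cell (2,0)='.' (+0 fires, +1 burnt)
  fire out at step 5

2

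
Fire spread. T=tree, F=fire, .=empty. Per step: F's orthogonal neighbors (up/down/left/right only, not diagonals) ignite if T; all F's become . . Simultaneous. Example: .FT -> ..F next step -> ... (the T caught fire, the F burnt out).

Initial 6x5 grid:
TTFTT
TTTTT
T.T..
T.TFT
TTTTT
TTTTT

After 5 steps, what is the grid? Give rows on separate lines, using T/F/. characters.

Step 1: 6 trees catch fire, 2 burn out
  TF.FT
  TTFTT
  T.T..
  T.F.F
  TTTFT
  TTTTT
Step 2: 8 trees catch fire, 6 burn out
  F...F
  TF.FT
  T.F..
  T....
  TTF.F
  TTTFT
Step 3: 5 trees catch fire, 8 burn out
  .....
  F...F
  T....
  T....
  TF...
  TTF.F
Step 4: 3 trees catch fire, 5 burn out
  .....
  .....
  F....
  T....
  F....
  TF...
Step 5: 2 trees catch fire, 3 burn out
  .....
  .....
  .....
  F....
  .....
  F....

.....
.....
.....
F....
.....
F....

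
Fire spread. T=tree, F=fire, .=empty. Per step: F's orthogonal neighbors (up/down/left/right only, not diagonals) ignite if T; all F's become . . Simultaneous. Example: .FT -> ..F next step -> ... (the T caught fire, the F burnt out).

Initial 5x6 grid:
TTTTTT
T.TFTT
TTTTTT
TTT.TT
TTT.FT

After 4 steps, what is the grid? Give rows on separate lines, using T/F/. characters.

Step 1: 6 trees catch fire, 2 burn out
  TTTFTT
  T.F.FT
  TTTFTT
  TTT.FT
  TTT..F
Step 2: 6 trees catch fire, 6 burn out
  TTF.FT
  T....F
  TTF.FT
  TTT..F
  TTT...
Step 3: 5 trees catch fire, 6 burn out
  TF...F
  T.....
  TF...F
  TTF...
  TTT...
Step 4: 4 trees catch fire, 5 burn out
  F.....
  T.....
  F.....
  TF....
  TTF...

F.....
T.....
F.....
TF....
TTF...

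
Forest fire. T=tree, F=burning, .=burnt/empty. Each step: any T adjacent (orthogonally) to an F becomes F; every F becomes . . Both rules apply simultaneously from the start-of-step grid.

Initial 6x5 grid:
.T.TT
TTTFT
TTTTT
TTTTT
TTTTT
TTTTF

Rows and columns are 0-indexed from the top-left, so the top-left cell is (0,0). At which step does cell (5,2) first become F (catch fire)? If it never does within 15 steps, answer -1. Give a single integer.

Step 1: cell (5,2)='T' (+6 fires, +2 burnt)
Step 2: cell (5,2)='F' (+8 fires, +6 burnt)
  -> target ignites at step 2
Step 3: cell (5,2)='.' (+6 fires, +8 burnt)
Step 4: cell (5,2)='.' (+4 fires, +6 burnt)
Step 5: cell (5,2)='.' (+2 fires, +4 burnt)
Step 6: cell (5,2)='.' (+0 fires, +2 burnt)
  fire out at step 6

2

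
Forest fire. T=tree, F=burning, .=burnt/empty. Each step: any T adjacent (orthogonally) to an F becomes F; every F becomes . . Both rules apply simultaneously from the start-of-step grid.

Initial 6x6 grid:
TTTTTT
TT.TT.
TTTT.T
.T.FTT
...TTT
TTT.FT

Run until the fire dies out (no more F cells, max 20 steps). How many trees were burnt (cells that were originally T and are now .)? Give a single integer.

Answer: 22

Derivation:
Step 1: +5 fires, +2 burnt (F count now 5)
Step 2: +4 fires, +5 burnt (F count now 4)
Step 3: +4 fires, +4 burnt (F count now 4)
Step 4: +5 fires, +4 burnt (F count now 5)
Step 5: +3 fires, +5 burnt (F count now 3)
Step 6: +1 fires, +3 burnt (F count now 1)
Step 7: +0 fires, +1 burnt (F count now 0)
Fire out after step 7
Initially T: 25, now '.': 33
Total burnt (originally-T cells now '.'): 22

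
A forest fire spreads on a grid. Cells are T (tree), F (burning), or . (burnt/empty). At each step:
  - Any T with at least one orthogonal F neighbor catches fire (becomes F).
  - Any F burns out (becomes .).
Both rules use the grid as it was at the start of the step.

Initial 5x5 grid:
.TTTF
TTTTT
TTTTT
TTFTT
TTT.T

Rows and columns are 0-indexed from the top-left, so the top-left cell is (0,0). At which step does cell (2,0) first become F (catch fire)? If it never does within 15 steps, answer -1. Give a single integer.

Step 1: cell (2,0)='T' (+6 fires, +2 burnt)
Step 2: cell (2,0)='T' (+9 fires, +6 burnt)
Step 3: cell (2,0)='F' (+5 fires, +9 burnt)
  -> target ignites at step 3
Step 4: cell (2,0)='.' (+1 fires, +5 burnt)
Step 5: cell (2,0)='.' (+0 fires, +1 burnt)
  fire out at step 5

3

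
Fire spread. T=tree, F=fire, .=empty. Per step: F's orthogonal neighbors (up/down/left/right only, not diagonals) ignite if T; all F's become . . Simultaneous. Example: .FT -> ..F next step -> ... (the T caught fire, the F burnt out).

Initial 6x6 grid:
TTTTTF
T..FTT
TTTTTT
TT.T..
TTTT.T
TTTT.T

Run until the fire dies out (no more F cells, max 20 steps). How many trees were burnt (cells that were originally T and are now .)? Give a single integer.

Step 1: +5 fires, +2 burnt (F count now 5)
Step 2: +5 fires, +5 burnt (F count now 5)
Step 3: +3 fires, +5 burnt (F count now 3)
Step 4: +5 fires, +3 burnt (F count now 5)
Step 5: +4 fires, +5 burnt (F count now 4)
Step 6: +2 fires, +4 burnt (F count now 2)
Step 7: +1 fires, +2 burnt (F count now 1)
Step 8: +0 fires, +1 burnt (F count now 0)
Fire out after step 8
Initially T: 27, now '.': 34
Total burnt (originally-T cells now '.'): 25

Answer: 25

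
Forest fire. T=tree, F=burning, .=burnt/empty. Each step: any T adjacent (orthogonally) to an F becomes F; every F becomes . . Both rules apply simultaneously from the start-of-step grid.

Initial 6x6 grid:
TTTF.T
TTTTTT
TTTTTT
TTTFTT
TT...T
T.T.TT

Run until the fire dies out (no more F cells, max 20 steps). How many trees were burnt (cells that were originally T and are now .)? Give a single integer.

Answer: 27

Derivation:
Step 1: +5 fires, +2 burnt (F count now 5)
Step 2: +7 fires, +5 burnt (F count now 7)
Step 3: +8 fires, +7 burnt (F count now 8)
Step 4: +5 fires, +8 burnt (F count now 5)
Step 5: +2 fires, +5 burnt (F count now 2)
Step 6: +0 fires, +2 burnt (F count now 0)
Fire out after step 6
Initially T: 28, now '.': 35
Total burnt (originally-T cells now '.'): 27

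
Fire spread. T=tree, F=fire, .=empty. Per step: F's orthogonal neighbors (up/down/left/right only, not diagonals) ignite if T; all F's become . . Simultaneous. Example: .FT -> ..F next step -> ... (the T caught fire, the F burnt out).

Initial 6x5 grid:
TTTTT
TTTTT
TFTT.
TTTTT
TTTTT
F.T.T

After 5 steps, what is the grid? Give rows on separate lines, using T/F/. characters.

Step 1: 5 trees catch fire, 2 burn out
  TTTTT
  TFTTT
  F.FT.
  TFTTT
  FTTTT
  ..T.T
Step 2: 7 trees catch fire, 5 burn out
  TFTTT
  F.FTT
  ...F.
  F.FTT
  .FTTT
  ..T.T
Step 3: 5 trees catch fire, 7 burn out
  F.FTT
  ...FT
  .....
  ...FT
  ..FTT
  ..T.T
Step 4: 5 trees catch fire, 5 burn out
  ...FT
  ....F
  .....
  ....F
  ...FT
  ..F.T
Step 5: 2 trees catch fire, 5 burn out
  ....F
  .....
  .....
  .....
  ....F
  ....T

....F
.....
.....
.....
....F
....T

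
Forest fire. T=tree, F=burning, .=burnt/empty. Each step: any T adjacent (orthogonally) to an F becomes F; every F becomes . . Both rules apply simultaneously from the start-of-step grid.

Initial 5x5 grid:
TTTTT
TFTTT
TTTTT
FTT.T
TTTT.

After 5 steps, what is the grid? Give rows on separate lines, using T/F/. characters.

Step 1: 7 trees catch fire, 2 burn out
  TFTTT
  F.FTT
  FFTTT
  .FT.T
  FTTT.
Step 2: 6 trees catch fire, 7 burn out
  F.FTT
  ...FT
  ..FTT
  ..F.T
  .FTT.
Step 3: 4 trees catch fire, 6 burn out
  ...FT
  ....F
  ...FT
  ....T
  ..FT.
Step 4: 3 trees catch fire, 4 burn out
  ....F
  .....
  ....F
  ....T
  ...F.
Step 5: 1 trees catch fire, 3 burn out
  .....
  .....
  .....
  ....F
  .....

.....
.....
.....
....F
.....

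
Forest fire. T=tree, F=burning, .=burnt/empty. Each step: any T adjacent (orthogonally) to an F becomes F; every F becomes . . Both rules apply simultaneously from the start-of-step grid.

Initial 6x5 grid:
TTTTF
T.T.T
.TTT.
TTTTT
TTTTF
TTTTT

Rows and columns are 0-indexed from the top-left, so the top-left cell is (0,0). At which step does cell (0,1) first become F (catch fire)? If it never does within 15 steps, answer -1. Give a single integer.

Step 1: cell (0,1)='T' (+5 fires, +2 burnt)
Step 2: cell (0,1)='T' (+4 fires, +5 burnt)
Step 3: cell (0,1)='F' (+6 fires, +4 burnt)
  -> target ignites at step 3
Step 4: cell (0,1)='.' (+5 fires, +6 burnt)
Step 5: cell (0,1)='.' (+4 fires, +5 burnt)
Step 6: cell (0,1)='.' (+0 fires, +4 burnt)
  fire out at step 6

3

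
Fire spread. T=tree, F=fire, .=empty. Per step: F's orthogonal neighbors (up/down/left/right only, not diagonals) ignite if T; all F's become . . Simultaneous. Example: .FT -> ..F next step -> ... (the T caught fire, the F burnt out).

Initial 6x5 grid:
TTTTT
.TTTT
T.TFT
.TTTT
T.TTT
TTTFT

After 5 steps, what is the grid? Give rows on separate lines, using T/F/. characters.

Step 1: 7 trees catch fire, 2 burn out
  TTTTT
  .TTFT
  T.F.F
  .TTFT
  T.TFT
  TTF.F
Step 2: 8 trees catch fire, 7 burn out
  TTTFT
  .TF.F
  T....
  .TF.F
  T.F.F
  TF...
Step 3: 5 trees catch fire, 8 burn out
  TTF.F
  .F...
  T....
  .F...
  T....
  F....
Step 4: 2 trees catch fire, 5 burn out
  TF...
  .....
  T....
  .....
  F....
  .....
Step 5: 1 trees catch fire, 2 burn out
  F....
  .....
  T....
  .....
  .....
  .....

F....
.....
T....
.....
.....
.....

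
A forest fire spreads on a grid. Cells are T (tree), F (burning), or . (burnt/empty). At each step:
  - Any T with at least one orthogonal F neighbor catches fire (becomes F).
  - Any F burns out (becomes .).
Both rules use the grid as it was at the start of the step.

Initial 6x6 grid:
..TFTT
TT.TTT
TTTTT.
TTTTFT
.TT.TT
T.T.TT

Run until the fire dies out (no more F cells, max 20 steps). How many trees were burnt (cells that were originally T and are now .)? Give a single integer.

Step 1: +7 fires, +2 burnt (F count now 7)
Step 2: +6 fires, +7 burnt (F count now 6)
Step 3: +5 fires, +6 burnt (F count now 5)
Step 4: +4 fires, +5 burnt (F count now 4)
Step 5: +2 fires, +4 burnt (F count now 2)
Step 6: +1 fires, +2 burnt (F count now 1)
Step 7: +0 fires, +1 burnt (F count now 0)
Fire out after step 7
Initially T: 26, now '.': 35
Total burnt (originally-T cells now '.'): 25

Answer: 25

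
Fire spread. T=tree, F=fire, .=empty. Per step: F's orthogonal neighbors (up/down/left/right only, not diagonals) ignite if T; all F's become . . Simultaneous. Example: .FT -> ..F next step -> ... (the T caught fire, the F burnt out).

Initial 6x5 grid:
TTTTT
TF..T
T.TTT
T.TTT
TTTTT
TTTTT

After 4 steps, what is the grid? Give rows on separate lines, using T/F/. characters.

Step 1: 2 trees catch fire, 1 burn out
  TFTTT
  F...T
  T.TTT
  T.TTT
  TTTTT
  TTTTT
Step 2: 3 trees catch fire, 2 burn out
  F.FTT
  ....T
  F.TTT
  T.TTT
  TTTTT
  TTTTT
Step 3: 2 trees catch fire, 3 burn out
  ...FT
  ....T
  ..TTT
  F.TTT
  TTTTT
  TTTTT
Step 4: 2 trees catch fire, 2 burn out
  ....F
  ....T
  ..TTT
  ..TTT
  FTTTT
  TTTTT

....F
....T
..TTT
..TTT
FTTTT
TTTTT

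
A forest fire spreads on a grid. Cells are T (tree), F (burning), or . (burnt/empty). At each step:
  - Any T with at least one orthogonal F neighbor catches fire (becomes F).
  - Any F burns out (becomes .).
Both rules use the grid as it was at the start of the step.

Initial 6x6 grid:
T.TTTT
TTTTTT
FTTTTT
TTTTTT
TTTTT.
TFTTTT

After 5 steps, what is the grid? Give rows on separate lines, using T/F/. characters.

Step 1: 6 trees catch fire, 2 burn out
  T.TTTT
  FTTTTT
  .FTTTT
  FTTTTT
  TFTTT.
  F.FTTT
Step 2: 7 trees catch fire, 6 burn out
  F.TTTT
  .FTTTT
  ..FTTT
  .FTTTT
  F.FTT.
  ...FTT
Step 3: 5 trees catch fire, 7 burn out
  ..TTTT
  ..FTTT
  ...FTT
  ..FTTT
  ...FT.
  ....FT
Step 4: 6 trees catch fire, 5 burn out
  ..FTTT
  ...FTT
  ....FT
  ...FTT
  ....F.
  .....F
Step 5: 4 trees catch fire, 6 burn out
  ...FTT
  ....FT
  .....F
  ....FT
  ......
  ......

...FTT
....FT
.....F
....FT
......
......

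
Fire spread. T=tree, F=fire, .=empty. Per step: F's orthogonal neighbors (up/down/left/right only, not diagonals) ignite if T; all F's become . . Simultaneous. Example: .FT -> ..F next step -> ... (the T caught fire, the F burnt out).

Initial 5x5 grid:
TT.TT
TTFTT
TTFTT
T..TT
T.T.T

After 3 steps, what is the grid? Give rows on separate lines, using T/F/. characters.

Step 1: 4 trees catch fire, 2 burn out
  TT.TT
  TF.FT
  TF.FT
  T..TT
  T.T.T
Step 2: 7 trees catch fire, 4 burn out
  TF.FT
  F...F
  F...F
  T..FT
  T.T.T
Step 3: 4 trees catch fire, 7 burn out
  F...F
  .....
  .....
  F...F
  T.T.T

F...F
.....
.....
F...F
T.T.T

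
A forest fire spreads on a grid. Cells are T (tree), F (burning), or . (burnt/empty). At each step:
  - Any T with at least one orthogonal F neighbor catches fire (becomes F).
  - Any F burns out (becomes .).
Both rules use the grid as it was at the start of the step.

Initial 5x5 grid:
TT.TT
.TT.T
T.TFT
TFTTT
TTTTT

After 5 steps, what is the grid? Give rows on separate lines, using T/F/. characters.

Step 1: 6 trees catch fire, 2 burn out
  TT.TT
  .TT.T
  T.F.F
  F.FFT
  TFTTT
Step 2: 7 trees catch fire, 6 burn out
  TT.TT
  .TF.F
  F....
  ....F
  F.FFT
Step 3: 3 trees catch fire, 7 burn out
  TT.TF
  .F...
  .....
  .....
  ....F
Step 4: 2 trees catch fire, 3 burn out
  TF.F.
  .....
  .....
  .....
  .....
Step 5: 1 trees catch fire, 2 burn out
  F....
  .....
  .....
  .....
  .....

F....
.....
.....
.....
.....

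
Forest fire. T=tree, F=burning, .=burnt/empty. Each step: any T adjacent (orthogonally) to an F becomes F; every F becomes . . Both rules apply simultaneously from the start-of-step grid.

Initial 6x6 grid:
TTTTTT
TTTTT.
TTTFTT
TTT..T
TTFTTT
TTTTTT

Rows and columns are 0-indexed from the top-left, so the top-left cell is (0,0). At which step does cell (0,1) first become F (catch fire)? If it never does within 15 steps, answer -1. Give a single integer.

Step 1: cell (0,1)='T' (+7 fires, +2 burnt)
Step 2: cell (0,1)='T' (+10 fires, +7 burnt)
Step 3: cell (0,1)='T' (+9 fires, +10 burnt)
Step 4: cell (0,1)='F' (+4 fires, +9 burnt)
  -> target ignites at step 4
Step 5: cell (0,1)='.' (+1 fires, +4 burnt)
Step 6: cell (0,1)='.' (+0 fires, +1 burnt)
  fire out at step 6

4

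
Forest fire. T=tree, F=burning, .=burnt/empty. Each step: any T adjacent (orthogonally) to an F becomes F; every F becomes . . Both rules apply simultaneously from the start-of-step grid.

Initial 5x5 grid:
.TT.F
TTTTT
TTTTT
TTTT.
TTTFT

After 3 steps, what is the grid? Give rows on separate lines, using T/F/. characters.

Step 1: 4 trees catch fire, 2 burn out
  .TT..
  TTTTF
  TTTTT
  TTTF.
  TTF.F
Step 2: 5 trees catch fire, 4 burn out
  .TT..
  TTTF.
  TTTFF
  TTF..
  TF...
Step 3: 4 trees catch fire, 5 burn out
  .TT..
  TTF..
  TTF..
  TF...
  F....

.TT..
TTF..
TTF..
TF...
F....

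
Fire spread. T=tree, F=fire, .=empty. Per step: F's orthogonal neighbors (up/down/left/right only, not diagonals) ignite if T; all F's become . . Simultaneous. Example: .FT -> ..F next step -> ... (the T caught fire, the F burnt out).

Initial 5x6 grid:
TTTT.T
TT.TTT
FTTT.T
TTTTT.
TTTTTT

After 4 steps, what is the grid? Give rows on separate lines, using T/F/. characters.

Step 1: 3 trees catch fire, 1 burn out
  TTTT.T
  FT.TTT
  .FTT.T
  FTTTT.
  TTTTTT
Step 2: 5 trees catch fire, 3 burn out
  FTTT.T
  .F.TTT
  ..FT.T
  .FTTT.
  FTTTTT
Step 3: 4 trees catch fire, 5 burn out
  .FTT.T
  ...TTT
  ...F.T
  ..FTT.
  .FTTTT
Step 4: 4 trees catch fire, 4 burn out
  ..FT.T
  ...FTT
  .....T
  ...FT.
  ..FTTT

..FT.T
...FTT
.....T
...FT.
..FTTT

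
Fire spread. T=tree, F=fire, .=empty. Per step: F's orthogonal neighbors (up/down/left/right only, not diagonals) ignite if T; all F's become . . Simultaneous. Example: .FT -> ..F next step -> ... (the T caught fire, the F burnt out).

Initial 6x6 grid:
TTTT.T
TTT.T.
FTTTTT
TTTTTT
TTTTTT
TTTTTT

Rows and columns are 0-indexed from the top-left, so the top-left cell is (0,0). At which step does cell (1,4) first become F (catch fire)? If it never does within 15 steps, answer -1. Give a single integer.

Step 1: cell (1,4)='T' (+3 fires, +1 burnt)
Step 2: cell (1,4)='T' (+5 fires, +3 burnt)
Step 3: cell (1,4)='T' (+6 fires, +5 burnt)
Step 4: cell (1,4)='T' (+5 fires, +6 burnt)
Step 5: cell (1,4)='F' (+6 fires, +5 burnt)
  -> target ignites at step 5
Step 6: cell (1,4)='.' (+3 fires, +6 burnt)
Step 7: cell (1,4)='.' (+2 fires, +3 burnt)
Step 8: cell (1,4)='.' (+1 fires, +2 burnt)
Step 9: cell (1,4)='.' (+0 fires, +1 burnt)
  fire out at step 9

5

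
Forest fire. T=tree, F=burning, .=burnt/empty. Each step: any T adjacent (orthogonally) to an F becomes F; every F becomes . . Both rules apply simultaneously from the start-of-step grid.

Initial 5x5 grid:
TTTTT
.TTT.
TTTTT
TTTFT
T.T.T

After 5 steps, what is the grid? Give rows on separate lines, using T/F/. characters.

Step 1: 3 trees catch fire, 1 burn out
  TTTTT
  .TTT.
  TTTFT
  TTF.F
  T.T.T
Step 2: 6 trees catch fire, 3 burn out
  TTTTT
  .TTF.
  TTF.F
  TF...
  T.F.F
Step 3: 4 trees catch fire, 6 burn out
  TTTFT
  .TF..
  TF...
  F....
  T....
Step 4: 5 trees catch fire, 4 burn out
  TTF.F
  .F...
  F....
  .....
  F....
Step 5: 1 trees catch fire, 5 burn out
  TF...
  .....
  .....
  .....
  .....

TF...
.....
.....
.....
.....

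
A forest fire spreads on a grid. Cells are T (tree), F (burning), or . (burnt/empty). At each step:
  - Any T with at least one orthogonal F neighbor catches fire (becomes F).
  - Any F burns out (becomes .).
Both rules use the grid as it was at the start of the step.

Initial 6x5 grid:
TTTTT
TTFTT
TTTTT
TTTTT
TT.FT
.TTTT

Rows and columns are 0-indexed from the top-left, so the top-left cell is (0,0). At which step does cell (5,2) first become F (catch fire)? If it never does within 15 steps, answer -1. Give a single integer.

Step 1: cell (5,2)='T' (+7 fires, +2 burnt)
Step 2: cell (5,2)='F' (+10 fires, +7 burnt)
  -> target ignites at step 2
Step 3: cell (5,2)='.' (+6 fires, +10 burnt)
Step 4: cell (5,2)='.' (+2 fires, +6 burnt)
Step 5: cell (5,2)='.' (+1 fires, +2 burnt)
Step 6: cell (5,2)='.' (+0 fires, +1 burnt)
  fire out at step 6

2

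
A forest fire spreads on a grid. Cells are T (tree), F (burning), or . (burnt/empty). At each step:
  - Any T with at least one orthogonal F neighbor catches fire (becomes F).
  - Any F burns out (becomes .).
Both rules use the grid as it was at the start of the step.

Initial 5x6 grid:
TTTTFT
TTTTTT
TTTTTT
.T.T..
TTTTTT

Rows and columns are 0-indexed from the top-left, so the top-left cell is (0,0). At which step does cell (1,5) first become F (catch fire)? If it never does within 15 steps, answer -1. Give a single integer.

Step 1: cell (1,5)='T' (+3 fires, +1 burnt)
Step 2: cell (1,5)='F' (+4 fires, +3 burnt)
  -> target ignites at step 2
Step 3: cell (1,5)='.' (+4 fires, +4 burnt)
Step 4: cell (1,5)='.' (+4 fires, +4 burnt)
Step 5: cell (1,5)='.' (+3 fires, +4 burnt)
Step 6: cell (1,5)='.' (+4 fires, +3 burnt)
Step 7: cell (1,5)='.' (+2 fires, +4 burnt)
Step 8: cell (1,5)='.' (+1 fires, +2 burnt)
Step 9: cell (1,5)='.' (+0 fires, +1 burnt)
  fire out at step 9

2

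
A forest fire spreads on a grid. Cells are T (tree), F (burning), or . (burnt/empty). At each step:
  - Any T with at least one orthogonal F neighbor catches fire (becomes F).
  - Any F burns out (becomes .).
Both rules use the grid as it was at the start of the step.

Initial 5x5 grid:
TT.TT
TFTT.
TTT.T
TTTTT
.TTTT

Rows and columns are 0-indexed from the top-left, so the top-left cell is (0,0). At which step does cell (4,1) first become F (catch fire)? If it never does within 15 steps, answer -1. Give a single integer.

Step 1: cell (4,1)='T' (+4 fires, +1 burnt)
Step 2: cell (4,1)='T' (+5 fires, +4 burnt)
Step 3: cell (4,1)='F' (+4 fires, +5 burnt)
  -> target ignites at step 3
Step 4: cell (4,1)='.' (+3 fires, +4 burnt)
Step 5: cell (4,1)='.' (+2 fires, +3 burnt)
Step 6: cell (4,1)='.' (+2 fires, +2 burnt)
Step 7: cell (4,1)='.' (+0 fires, +2 burnt)
  fire out at step 7

3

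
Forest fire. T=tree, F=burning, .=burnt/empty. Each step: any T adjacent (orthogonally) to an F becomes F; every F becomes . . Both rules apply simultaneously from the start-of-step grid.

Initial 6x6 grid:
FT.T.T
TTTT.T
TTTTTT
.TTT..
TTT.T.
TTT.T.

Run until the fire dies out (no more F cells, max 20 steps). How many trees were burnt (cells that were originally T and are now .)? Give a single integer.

Answer: 23

Derivation:
Step 1: +2 fires, +1 burnt (F count now 2)
Step 2: +2 fires, +2 burnt (F count now 2)
Step 3: +2 fires, +2 burnt (F count now 2)
Step 4: +3 fires, +2 burnt (F count now 3)
Step 5: +4 fires, +3 burnt (F count now 4)
Step 6: +5 fires, +4 burnt (F count now 5)
Step 7: +3 fires, +5 burnt (F count now 3)
Step 8: +1 fires, +3 burnt (F count now 1)
Step 9: +1 fires, +1 burnt (F count now 1)
Step 10: +0 fires, +1 burnt (F count now 0)
Fire out after step 10
Initially T: 25, now '.': 34
Total burnt (originally-T cells now '.'): 23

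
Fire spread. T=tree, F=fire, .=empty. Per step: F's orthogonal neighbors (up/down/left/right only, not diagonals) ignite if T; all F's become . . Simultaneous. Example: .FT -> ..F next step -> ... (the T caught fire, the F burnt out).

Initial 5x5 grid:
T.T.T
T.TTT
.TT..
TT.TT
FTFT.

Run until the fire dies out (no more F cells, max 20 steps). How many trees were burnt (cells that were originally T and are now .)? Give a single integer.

Answer: 13

Derivation:
Step 1: +3 fires, +2 burnt (F count now 3)
Step 2: +2 fires, +3 burnt (F count now 2)
Step 3: +2 fires, +2 burnt (F count now 2)
Step 4: +1 fires, +2 burnt (F count now 1)
Step 5: +1 fires, +1 burnt (F count now 1)
Step 6: +2 fires, +1 burnt (F count now 2)
Step 7: +1 fires, +2 burnt (F count now 1)
Step 8: +1 fires, +1 burnt (F count now 1)
Step 9: +0 fires, +1 burnt (F count now 0)
Fire out after step 9
Initially T: 15, now '.': 23
Total burnt (originally-T cells now '.'): 13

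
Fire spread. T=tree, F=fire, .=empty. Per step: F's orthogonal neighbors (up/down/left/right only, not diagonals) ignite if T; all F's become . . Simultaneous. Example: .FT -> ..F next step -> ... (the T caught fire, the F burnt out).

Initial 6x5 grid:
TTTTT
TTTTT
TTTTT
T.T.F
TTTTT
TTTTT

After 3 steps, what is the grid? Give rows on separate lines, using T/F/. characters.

Step 1: 2 trees catch fire, 1 burn out
  TTTTT
  TTTTT
  TTTTF
  T.T..
  TTTTF
  TTTTT
Step 2: 4 trees catch fire, 2 burn out
  TTTTT
  TTTTF
  TTTF.
  T.T..
  TTTF.
  TTTTF
Step 3: 5 trees catch fire, 4 burn out
  TTTTF
  TTTF.
  TTF..
  T.T..
  TTF..
  TTTF.

TTTTF
TTTF.
TTF..
T.T..
TTF..
TTTF.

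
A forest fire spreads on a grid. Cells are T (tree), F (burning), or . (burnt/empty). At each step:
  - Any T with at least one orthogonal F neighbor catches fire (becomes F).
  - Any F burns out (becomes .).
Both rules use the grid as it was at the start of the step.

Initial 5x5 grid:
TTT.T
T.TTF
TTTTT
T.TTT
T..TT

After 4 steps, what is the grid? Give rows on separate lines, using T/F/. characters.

Step 1: 3 trees catch fire, 1 burn out
  TTT.F
  T.TF.
  TTTTF
  T.TTT
  T..TT
Step 2: 3 trees catch fire, 3 burn out
  TTT..
  T.F..
  TTTF.
  T.TTF
  T..TT
Step 3: 4 trees catch fire, 3 burn out
  TTF..
  T....
  TTF..
  T.TF.
  T..TF
Step 4: 4 trees catch fire, 4 burn out
  TF...
  T....
  TF...
  T.F..
  T..F.

TF...
T....
TF...
T.F..
T..F.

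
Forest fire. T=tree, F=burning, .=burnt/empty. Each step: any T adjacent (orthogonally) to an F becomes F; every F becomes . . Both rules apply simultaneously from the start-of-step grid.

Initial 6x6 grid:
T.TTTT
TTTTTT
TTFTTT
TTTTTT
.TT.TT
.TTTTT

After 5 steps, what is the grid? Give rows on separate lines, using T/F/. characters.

Step 1: 4 trees catch fire, 1 burn out
  T.TTTT
  TTFTTT
  TF.FTT
  TTFTTT
  .TT.TT
  .TTTTT
Step 2: 8 trees catch fire, 4 burn out
  T.FTTT
  TF.FTT
  F...FT
  TF.FTT
  .TF.TT
  .TTTTT
Step 3: 8 trees catch fire, 8 burn out
  T..FTT
  F...FT
  .....F
  F...FT
  .F..TT
  .TFTTT
Step 4: 7 trees catch fire, 8 burn out
  F...FT
  .....F
  ......
  .....F
  ....FT
  .F.FTT
Step 5: 3 trees catch fire, 7 burn out
  .....F
  ......
  ......
  ......
  .....F
  ....FT

.....F
......
......
......
.....F
....FT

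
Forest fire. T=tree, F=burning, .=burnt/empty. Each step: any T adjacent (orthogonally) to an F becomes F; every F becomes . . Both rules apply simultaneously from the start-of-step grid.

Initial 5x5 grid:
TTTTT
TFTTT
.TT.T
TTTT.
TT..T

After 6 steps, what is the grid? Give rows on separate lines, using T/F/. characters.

Step 1: 4 trees catch fire, 1 burn out
  TFTTT
  F.FTT
  .FT.T
  TTTT.
  TT..T
Step 2: 5 trees catch fire, 4 burn out
  F.FTT
  ...FT
  ..F.T
  TFTT.
  TT..T
Step 3: 5 trees catch fire, 5 burn out
  ...FT
  ....F
  ....T
  F.FT.
  TF..T
Step 4: 4 trees catch fire, 5 burn out
  ....F
  .....
  ....F
  ...F.
  F...T
Step 5: 0 trees catch fire, 4 burn out
  .....
  .....
  .....
  .....
  ....T
Step 6: 0 trees catch fire, 0 burn out
  .....
  .....
  .....
  .....
  ....T

.....
.....
.....
.....
....T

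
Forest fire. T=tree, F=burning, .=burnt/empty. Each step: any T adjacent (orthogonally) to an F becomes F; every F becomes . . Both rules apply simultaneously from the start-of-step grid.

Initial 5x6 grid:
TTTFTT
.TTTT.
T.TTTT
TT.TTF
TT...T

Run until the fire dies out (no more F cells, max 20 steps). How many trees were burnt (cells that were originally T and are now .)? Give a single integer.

Answer: 16

Derivation:
Step 1: +6 fires, +2 burnt (F count now 6)
Step 2: +7 fires, +6 burnt (F count now 7)
Step 3: +3 fires, +7 burnt (F count now 3)
Step 4: +0 fires, +3 burnt (F count now 0)
Fire out after step 4
Initially T: 21, now '.': 25
Total burnt (originally-T cells now '.'): 16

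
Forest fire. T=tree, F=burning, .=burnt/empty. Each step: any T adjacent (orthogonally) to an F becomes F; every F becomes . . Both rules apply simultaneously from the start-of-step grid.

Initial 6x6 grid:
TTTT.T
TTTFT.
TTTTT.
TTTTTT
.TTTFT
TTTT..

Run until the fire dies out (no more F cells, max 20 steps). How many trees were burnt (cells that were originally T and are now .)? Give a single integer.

Step 1: +7 fires, +2 burnt (F count now 7)
Step 2: +8 fires, +7 burnt (F count now 8)
Step 3: +6 fires, +8 burnt (F count now 6)
Step 4: +4 fires, +6 burnt (F count now 4)
Step 5: +2 fires, +4 burnt (F count now 2)
Step 6: +0 fires, +2 burnt (F count now 0)
Fire out after step 6
Initially T: 28, now '.': 35
Total burnt (originally-T cells now '.'): 27

Answer: 27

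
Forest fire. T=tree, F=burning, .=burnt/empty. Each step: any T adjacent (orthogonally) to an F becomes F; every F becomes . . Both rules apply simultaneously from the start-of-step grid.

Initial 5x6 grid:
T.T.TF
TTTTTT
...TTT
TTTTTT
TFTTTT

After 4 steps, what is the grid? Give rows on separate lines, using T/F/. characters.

Step 1: 5 trees catch fire, 2 burn out
  T.T.F.
  TTTTTF
  ...TTT
  TFTTTT
  F.FTTT
Step 2: 5 trees catch fire, 5 burn out
  T.T...
  TTTTF.
  ...TTF
  F.FTTT
  ...FTT
Step 3: 5 trees catch fire, 5 burn out
  T.T...
  TTTF..
  ...TF.
  ...FTF
  ....FT
Step 4: 4 trees catch fire, 5 burn out
  T.T...
  TTF...
  ...F..
  ....F.
  .....F

T.T...
TTF...
...F..
....F.
.....F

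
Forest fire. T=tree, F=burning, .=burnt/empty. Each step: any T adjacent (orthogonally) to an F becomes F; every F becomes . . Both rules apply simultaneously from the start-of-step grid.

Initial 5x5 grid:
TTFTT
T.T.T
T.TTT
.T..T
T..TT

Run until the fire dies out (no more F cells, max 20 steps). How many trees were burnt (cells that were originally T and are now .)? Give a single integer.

Step 1: +3 fires, +1 burnt (F count now 3)
Step 2: +3 fires, +3 burnt (F count now 3)
Step 3: +3 fires, +3 burnt (F count now 3)
Step 4: +2 fires, +3 burnt (F count now 2)
Step 5: +1 fires, +2 burnt (F count now 1)
Step 6: +1 fires, +1 burnt (F count now 1)
Step 7: +1 fires, +1 burnt (F count now 1)
Step 8: +0 fires, +1 burnt (F count now 0)
Fire out after step 8
Initially T: 16, now '.': 23
Total burnt (originally-T cells now '.'): 14

Answer: 14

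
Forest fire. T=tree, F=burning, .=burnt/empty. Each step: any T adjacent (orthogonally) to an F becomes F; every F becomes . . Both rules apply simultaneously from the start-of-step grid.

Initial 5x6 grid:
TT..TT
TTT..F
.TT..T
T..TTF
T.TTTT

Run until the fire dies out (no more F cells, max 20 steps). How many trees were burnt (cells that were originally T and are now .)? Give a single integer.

Answer: 9

Derivation:
Step 1: +4 fires, +2 burnt (F count now 4)
Step 2: +3 fires, +4 burnt (F count now 3)
Step 3: +1 fires, +3 burnt (F count now 1)
Step 4: +1 fires, +1 burnt (F count now 1)
Step 5: +0 fires, +1 burnt (F count now 0)
Fire out after step 5
Initially T: 18, now '.': 21
Total burnt (originally-T cells now '.'): 9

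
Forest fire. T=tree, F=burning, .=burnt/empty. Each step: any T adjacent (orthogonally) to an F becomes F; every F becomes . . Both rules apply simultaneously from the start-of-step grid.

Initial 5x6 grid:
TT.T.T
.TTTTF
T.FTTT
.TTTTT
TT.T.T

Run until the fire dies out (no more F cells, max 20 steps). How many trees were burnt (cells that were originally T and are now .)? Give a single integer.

Step 1: +6 fires, +2 burnt (F count now 6)
Step 2: +6 fires, +6 burnt (F count now 6)
Step 3: +6 fires, +6 burnt (F count now 6)
Step 4: +2 fires, +6 burnt (F count now 2)
Step 5: +0 fires, +2 burnt (F count now 0)
Fire out after step 5
Initially T: 21, now '.': 29
Total burnt (originally-T cells now '.'): 20

Answer: 20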